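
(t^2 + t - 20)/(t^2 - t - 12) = (t + 5)/(t + 3)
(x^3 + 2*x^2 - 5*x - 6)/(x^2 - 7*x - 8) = (x^2 + x - 6)/(x - 8)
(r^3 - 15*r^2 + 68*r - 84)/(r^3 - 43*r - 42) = (r^2 - 8*r + 12)/(r^2 + 7*r + 6)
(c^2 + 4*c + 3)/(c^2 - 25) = (c^2 + 4*c + 3)/(c^2 - 25)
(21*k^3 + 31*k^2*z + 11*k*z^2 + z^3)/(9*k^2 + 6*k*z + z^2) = (7*k^2 + 8*k*z + z^2)/(3*k + z)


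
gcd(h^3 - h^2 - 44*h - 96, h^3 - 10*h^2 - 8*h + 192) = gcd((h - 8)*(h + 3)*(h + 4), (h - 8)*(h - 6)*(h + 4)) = h^2 - 4*h - 32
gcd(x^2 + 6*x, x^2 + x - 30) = x + 6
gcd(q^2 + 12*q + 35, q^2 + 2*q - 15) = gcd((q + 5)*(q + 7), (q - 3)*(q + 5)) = q + 5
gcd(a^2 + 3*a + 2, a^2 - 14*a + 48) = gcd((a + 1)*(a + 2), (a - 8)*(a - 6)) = 1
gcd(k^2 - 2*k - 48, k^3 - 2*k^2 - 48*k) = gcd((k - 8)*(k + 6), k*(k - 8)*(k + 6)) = k^2 - 2*k - 48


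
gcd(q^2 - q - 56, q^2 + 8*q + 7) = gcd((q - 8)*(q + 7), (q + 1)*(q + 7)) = q + 7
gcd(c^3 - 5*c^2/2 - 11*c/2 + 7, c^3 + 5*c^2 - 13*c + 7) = c - 1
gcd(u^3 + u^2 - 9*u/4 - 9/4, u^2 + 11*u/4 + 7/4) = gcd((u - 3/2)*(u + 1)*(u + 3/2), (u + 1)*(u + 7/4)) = u + 1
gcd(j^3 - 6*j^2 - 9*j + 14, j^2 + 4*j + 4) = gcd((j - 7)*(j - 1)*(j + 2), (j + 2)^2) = j + 2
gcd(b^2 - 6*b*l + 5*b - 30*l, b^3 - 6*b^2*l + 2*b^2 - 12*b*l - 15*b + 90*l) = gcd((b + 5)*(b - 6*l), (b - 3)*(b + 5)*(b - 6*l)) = b^2 - 6*b*l + 5*b - 30*l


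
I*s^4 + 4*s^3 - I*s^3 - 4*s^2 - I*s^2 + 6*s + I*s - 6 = (s - 3*I)*(s - 2*I)*(s + I)*(I*s - I)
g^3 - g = g*(g - 1)*(g + 1)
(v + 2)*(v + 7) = v^2 + 9*v + 14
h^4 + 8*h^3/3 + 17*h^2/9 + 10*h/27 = h*(h + 1/3)*(h + 2/3)*(h + 5/3)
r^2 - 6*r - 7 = (r - 7)*(r + 1)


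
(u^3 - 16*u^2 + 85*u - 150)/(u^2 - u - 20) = (u^2 - 11*u + 30)/(u + 4)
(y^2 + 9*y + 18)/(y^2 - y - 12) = (y + 6)/(y - 4)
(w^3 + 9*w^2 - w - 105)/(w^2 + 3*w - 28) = (w^2 + 2*w - 15)/(w - 4)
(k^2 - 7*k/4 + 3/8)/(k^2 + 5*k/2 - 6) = (k - 1/4)/(k + 4)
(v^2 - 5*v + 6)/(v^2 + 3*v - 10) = (v - 3)/(v + 5)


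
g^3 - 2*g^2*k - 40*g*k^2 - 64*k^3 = (g - 8*k)*(g + 2*k)*(g + 4*k)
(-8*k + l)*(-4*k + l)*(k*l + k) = 32*k^3*l + 32*k^3 - 12*k^2*l^2 - 12*k^2*l + k*l^3 + k*l^2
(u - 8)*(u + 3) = u^2 - 5*u - 24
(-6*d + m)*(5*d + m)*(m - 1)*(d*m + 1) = -30*d^3*m^2 + 30*d^3*m - d^2*m^3 + d^2*m^2 - 30*d^2*m + 30*d^2 + d*m^4 - d*m^3 - d*m^2 + d*m + m^3 - m^2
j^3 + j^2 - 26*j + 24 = (j - 4)*(j - 1)*(j + 6)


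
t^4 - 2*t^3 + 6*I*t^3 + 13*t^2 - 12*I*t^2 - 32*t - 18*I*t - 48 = (t - 3)*(t + 1)*(t - 2*I)*(t + 8*I)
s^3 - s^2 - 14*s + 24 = (s - 3)*(s - 2)*(s + 4)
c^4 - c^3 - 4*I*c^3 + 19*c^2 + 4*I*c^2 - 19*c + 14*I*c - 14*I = (c - 1)*(c - 7*I)*(c + I)*(c + 2*I)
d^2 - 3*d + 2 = (d - 2)*(d - 1)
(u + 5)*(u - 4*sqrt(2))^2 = u^3 - 8*sqrt(2)*u^2 + 5*u^2 - 40*sqrt(2)*u + 32*u + 160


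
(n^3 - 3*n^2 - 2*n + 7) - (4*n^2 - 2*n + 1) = n^3 - 7*n^2 + 6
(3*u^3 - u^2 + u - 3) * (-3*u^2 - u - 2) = -9*u^5 - 8*u^3 + 10*u^2 + u + 6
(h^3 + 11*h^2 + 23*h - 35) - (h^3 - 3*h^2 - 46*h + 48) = 14*h^2 + 69*h - 83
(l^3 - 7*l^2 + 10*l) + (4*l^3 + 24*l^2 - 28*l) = 5*l^3 + 17*l^2 - 18*l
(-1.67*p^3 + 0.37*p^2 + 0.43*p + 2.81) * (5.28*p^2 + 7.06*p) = -8.8176*p^5 - 9.8366*p^4 + 4.8826*p^3 + 17.8726*p^2 + 19.8386*p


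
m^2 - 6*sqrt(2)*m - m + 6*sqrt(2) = (m - 1)*(m - 6*sqrt(2))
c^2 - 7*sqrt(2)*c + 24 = (c - 4*sqrt(2))*(c - 3*sqrt(2))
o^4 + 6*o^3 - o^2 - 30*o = o*(o - 2)*(o + 3)*(o + 5)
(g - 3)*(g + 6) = g^2 + 3*g - 18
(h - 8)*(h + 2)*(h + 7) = h^3 + h^2 - 58*h - 112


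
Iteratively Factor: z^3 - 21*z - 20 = (z - 5)*(z^2 + 5*z + 4) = (z - 5)*(z + 1)*(z + 4)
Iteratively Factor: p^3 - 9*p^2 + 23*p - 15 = (p - 1)*(p^2 - 8*p + 15) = (p - 3)*(p - 1)*(p - 5)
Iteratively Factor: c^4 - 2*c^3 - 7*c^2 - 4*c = (c)*(c^3 - 2*c^2 - 7*c - 4) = c*(c - 4)*(c^2 + 2*c + 1) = c*(c - 4)*(c + 1)*(c + 1)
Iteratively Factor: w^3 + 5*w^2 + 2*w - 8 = (w + 4)*(w^2 + w - 2) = (w + 2)*(w + 4)*(w - 1)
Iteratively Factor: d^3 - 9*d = (d - 3)*(d^2 + 3*d) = d*(d - 3)*(d + 3)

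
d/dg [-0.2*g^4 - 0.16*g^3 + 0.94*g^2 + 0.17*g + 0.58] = -0.8*g^3 - 0.48*g^2 + 1.88*g + 0.17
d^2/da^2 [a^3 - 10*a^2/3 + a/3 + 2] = 6*a - 20/3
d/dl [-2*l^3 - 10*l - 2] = -6*l^2 - 10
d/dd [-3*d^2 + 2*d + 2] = 2 - 6*d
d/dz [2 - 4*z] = -4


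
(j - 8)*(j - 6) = j^2 - 14*j + 48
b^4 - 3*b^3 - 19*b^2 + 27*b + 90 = (b - 5)*(b - 3)*(b + 2)*(b + 3)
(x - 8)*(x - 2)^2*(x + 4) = x^4 - 8*x^3 - 12*x^2 + 112*x - 128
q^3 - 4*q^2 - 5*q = q*(q - 5)*(q + 1)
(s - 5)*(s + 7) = s^2 + 2*s - 35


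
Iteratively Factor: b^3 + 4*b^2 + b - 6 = (b - 1)*(b^2 + 5*b + 6) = (b - 1)*(b + 2)*(b + 3)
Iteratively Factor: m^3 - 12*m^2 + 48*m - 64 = (m - 4)*(m^2 - 8*m + 16) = (m - 4)^2*(m - 4)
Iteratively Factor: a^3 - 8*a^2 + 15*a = (a - 5)*(a^2 - 3*a) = (a - 5)*(a - 3)*(a)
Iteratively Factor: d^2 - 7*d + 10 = (d - 2)*(d - 5)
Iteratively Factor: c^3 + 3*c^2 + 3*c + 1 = (c + 1)*(c^2 + 2*c + 1) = (c + 1)^2*(c + 1)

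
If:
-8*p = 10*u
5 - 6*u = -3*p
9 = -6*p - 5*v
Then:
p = -25/39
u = 20/39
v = -67/65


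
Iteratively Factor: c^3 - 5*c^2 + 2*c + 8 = (c - 2)*(c^2 - 3*c - 4) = (c - 2)*(c + 1)*(c - 4)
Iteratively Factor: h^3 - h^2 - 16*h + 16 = (h - 1)*(h^2 - 16) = (h - 4)*(h - 1)*(h + 4)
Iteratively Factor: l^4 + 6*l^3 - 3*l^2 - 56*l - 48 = (l + 4)*(l^3 + 2*l^2 - 11*l - 12) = (l + 4)^2*(l^2 - 2*l - 3) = (l + 1)*(l + 4)^2*(l - 3)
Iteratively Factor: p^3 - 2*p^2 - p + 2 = (p - 1)*(p^2 - p - 2) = (p - 1)*(p + 1)*(p - 2)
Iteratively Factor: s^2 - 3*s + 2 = (s - 1)*(s - 2)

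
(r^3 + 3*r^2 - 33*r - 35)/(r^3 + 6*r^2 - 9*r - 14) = (r - 5)/(r - 2)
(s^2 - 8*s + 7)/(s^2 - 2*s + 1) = (s - 7)/(s - 1)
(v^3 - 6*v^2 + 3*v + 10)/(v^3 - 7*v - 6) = (v^2 - 7*v + 10)/(v^2 - v - 6)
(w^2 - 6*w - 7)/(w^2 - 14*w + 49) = (w + 1)/(w - 7)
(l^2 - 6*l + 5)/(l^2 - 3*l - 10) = (l - 1)/(l + 2)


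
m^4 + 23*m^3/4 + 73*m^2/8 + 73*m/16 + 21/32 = (m + 1/4)*(m + 1/2)*(m + 3/2)*(m + 7/2)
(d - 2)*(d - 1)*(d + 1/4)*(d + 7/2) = d^4 + 3*d^3/4 - 67*d^2/8 + 39*d/8 + 7/4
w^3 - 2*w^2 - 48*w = w*(w - 8)*(w + 6)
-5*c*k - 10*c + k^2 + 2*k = (-5*c + k)*(k + 2)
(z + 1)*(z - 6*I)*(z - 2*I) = z^3 + z^2 - 8*I*z^2 - 12*z - 8*I*z - 12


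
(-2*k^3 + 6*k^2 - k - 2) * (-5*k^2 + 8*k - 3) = 10*k^5 - 46*k^4 + 59*k^3 - 16*k^2 - 13*k + 6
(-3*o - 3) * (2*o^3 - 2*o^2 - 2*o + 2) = -6*o^4 + 12*o^2 - 6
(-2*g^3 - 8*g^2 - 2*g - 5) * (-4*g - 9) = 8*g^4 + 50*g^3 + 80*g^2 + 38*g + 45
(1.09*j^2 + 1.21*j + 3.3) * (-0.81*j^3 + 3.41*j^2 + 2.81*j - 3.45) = -0.8829*j^5 + 2.7368*j^4 + 4.516*j^3 + 10.8926*j^2 + 5.0985*j - 11.385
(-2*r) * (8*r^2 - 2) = -16*r^3 + 4*r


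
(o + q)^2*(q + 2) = o^2*q + 2*o^2 + 2*o*q^2 + 4*o*q + q^3 + 2*q^2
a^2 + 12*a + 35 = (a + 5)*(a + 7)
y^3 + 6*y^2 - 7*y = y*(y - 1)*(y + 7)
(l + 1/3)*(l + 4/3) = l^2 + 5*l/3 + 4/9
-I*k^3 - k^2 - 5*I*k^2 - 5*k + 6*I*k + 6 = (k + 6)*(k - I)*(-I*k + I)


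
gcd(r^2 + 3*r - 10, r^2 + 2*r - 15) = r + 5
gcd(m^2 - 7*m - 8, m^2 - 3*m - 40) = m - 8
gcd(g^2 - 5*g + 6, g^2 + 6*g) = 1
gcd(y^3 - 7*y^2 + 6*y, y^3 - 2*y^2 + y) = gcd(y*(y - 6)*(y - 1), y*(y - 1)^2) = y^2 - y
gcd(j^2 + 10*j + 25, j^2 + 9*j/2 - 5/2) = j + 5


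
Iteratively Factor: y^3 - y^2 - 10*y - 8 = (y + 2)*(y^2 - 3*y - 4) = (y - 4)*(y + 2)*(y + 1)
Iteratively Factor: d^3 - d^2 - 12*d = (d - 4)*(d^2 + 3*d) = d*(d - 4)*(d + 3)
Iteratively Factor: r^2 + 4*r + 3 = (r + 1)*(r + 3)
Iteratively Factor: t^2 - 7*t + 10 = (t - 5)*(t - 2)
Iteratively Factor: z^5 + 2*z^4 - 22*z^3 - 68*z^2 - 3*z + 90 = (z - 1)*(z^4 + 3*z^3 - 19*z^2 - 87*z - 90) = (z - 1)*(z + 3)*(z^3 - 19*z - 30) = (z - 1)*(z + 2)*(z + 3)*(z^2 - 2*z - 15) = (z - 1)*(z + 2)*(z + 3)^2*(z - 5)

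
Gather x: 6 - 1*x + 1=7 - x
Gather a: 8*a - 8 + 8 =8*a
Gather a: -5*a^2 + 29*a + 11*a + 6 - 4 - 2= -5*a^2 + 40*a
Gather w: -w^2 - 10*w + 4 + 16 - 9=-w^2 - 10*w + 11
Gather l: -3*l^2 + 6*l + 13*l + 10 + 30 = -3*l^2 + 19*l + 40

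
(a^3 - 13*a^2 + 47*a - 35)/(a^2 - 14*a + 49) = (a^2 - 6*a + 5)/(a - 7)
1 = 1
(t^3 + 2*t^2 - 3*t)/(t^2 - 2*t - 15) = t*(t - 1)/(t - 5)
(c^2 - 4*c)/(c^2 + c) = (c - 4)/(c + 1)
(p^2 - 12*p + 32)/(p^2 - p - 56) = (p - 4)/(p + 7)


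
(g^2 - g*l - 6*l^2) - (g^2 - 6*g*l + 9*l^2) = 5*g*l - 15*l^2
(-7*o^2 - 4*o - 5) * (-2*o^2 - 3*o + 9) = 14*o^4 + 29*o^3 - 41*o^2 - 21*o - 45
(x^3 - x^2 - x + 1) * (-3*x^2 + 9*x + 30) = -3*x^5 + 12*x^4 + 24*x^3 - 42*x^2 - 21*x + 30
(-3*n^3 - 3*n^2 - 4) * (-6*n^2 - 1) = 18*n^5 + 18*n^4 + 3*n^3 + 27*n^2 + 4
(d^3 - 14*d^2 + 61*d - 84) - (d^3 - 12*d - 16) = -14*d^2 + 73*d - 68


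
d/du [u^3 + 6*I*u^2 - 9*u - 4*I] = 3*u^2 + 12*I*u - 9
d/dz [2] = 0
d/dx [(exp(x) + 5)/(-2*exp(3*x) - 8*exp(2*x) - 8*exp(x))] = (exp(2*x) + 15*exp(x)/2 + 5)*exp(-x)/(exp(3*x) + 6*exp(2*x) + 12*exp(x) + 8)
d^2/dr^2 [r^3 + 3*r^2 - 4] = 6*r + 6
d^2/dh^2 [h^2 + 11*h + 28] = 2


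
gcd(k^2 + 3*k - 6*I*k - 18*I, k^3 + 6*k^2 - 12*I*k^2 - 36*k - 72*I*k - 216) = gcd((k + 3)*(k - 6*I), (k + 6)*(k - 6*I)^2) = k - 6*I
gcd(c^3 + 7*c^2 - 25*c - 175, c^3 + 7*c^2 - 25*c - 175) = c^3 + 7*c^2 - 25*c - 175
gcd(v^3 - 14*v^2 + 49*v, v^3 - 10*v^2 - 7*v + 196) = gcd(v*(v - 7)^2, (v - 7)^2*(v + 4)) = v^2 - 14*v + 49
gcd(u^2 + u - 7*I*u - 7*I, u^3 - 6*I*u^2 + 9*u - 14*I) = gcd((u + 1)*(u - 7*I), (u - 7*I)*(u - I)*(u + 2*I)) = u - 7*I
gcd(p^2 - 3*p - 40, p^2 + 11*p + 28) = 1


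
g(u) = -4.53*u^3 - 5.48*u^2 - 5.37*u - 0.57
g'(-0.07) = -4.67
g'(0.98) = -29.16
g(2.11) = -78.85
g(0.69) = -8.37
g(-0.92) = 3.26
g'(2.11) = -89.00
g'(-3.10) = -101.99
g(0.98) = -15.36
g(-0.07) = -0.22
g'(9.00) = -1204.80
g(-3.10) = 98.37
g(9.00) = -3795.15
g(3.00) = -188.31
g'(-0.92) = -6.79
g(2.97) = -183.53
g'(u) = -13.59*u^2 - 10.96*u - 5.37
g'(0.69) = -19.40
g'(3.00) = -160.56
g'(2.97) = -157.80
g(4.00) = -399.65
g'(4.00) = -266.65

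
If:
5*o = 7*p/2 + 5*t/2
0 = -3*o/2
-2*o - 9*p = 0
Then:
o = 0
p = 0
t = 0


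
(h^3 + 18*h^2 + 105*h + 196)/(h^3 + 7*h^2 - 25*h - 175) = (h^2 + 11*h + 28)/(h^2 - 25)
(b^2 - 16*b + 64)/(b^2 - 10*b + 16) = (b - 8)/(b - 2)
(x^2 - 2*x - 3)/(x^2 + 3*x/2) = 2*(x^2 - 2*x - 3)/(x*(2*x + 3))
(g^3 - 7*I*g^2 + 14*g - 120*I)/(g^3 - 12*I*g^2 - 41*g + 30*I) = (g + 4*I)/(g - I)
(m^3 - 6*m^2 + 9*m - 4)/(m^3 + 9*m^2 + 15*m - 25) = (m^2 - 5*m + 4)/(m^2 + 10*m + 25)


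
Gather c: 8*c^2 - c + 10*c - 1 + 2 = 8*c^2 + 9*c + 1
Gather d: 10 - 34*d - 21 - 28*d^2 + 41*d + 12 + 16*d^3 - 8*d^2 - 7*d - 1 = 16*d^3 - 36*d^2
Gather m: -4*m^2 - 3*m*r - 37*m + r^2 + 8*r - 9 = -4*m^2 + m*(-3*r - 37) + r^2 + 8*r - 9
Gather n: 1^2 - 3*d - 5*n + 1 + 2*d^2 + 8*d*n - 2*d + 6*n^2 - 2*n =2*d^2 - 5*d + 6*n^2 + n*(8*d - 7) + 2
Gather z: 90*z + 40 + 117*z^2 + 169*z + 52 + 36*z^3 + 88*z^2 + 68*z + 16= 36*z^3 + 205*z^2 + 327*z + 108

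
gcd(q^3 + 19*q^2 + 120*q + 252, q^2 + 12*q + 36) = q^2 + 12*q + 36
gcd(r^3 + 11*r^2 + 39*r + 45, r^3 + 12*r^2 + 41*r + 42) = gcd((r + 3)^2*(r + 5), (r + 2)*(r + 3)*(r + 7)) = r + 3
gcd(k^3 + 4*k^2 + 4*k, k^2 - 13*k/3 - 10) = 1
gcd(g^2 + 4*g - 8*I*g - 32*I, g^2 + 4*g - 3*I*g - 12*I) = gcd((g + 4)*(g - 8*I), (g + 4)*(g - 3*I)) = g + 4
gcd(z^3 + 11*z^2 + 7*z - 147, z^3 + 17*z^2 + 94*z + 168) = z + 7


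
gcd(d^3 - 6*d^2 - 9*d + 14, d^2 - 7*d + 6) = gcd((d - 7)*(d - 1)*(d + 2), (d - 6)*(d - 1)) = d - 1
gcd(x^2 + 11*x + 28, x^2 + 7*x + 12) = x + 4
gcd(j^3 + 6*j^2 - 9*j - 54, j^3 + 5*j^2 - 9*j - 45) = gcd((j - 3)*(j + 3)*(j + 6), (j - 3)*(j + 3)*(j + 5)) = j^2 - 9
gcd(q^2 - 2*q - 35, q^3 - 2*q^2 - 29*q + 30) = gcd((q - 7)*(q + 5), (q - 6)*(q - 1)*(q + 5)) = q + 5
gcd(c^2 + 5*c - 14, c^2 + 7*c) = c + 7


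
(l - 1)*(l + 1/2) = l^2 - l/2 - 1/2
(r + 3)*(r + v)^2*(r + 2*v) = r^4 + 4*r^3*v + 3*r^3 + 5*r^2*v^2 + 12*r^2*v + 2*r*v^3 + 15*r*v^2 + 6*v^3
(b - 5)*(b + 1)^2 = b^3 - 3*b^2 - 9*b - 5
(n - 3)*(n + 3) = n^2 - 9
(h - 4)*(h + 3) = h^2 - h - 12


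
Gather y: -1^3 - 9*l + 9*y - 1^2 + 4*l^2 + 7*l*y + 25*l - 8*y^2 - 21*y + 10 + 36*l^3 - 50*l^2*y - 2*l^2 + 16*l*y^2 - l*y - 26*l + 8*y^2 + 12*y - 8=36*l^3 + 2*l^2 + 16*l*y^2 - 10*l + y*(-50*l^2 + 6*l)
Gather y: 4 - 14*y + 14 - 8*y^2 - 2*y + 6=-8*y^2 - 16*y + 24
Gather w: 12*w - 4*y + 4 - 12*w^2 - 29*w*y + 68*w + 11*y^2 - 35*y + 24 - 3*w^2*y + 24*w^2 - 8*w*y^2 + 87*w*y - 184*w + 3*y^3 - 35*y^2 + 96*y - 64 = w^2*(12 - 3*y) + w*(-8*y^2 + 58*y - 104) + 3*y^3 - 24*y^2 + 57*y - 36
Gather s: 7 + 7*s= 7*s + 7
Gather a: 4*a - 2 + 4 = 4*a + 2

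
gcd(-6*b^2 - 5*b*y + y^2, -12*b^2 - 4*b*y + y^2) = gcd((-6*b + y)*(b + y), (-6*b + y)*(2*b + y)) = -6*b + y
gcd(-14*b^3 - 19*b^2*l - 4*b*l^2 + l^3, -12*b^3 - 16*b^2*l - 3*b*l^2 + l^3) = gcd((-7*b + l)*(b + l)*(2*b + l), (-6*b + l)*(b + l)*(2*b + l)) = 2*b^2 + 3*b*l + l^2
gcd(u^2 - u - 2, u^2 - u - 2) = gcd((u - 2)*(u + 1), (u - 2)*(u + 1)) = u^2 - u - 2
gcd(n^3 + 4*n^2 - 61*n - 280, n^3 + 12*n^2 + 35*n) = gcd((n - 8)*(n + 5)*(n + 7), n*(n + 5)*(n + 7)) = n^2 + 12*n + 35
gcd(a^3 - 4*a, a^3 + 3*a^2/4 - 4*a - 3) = a^2 - 4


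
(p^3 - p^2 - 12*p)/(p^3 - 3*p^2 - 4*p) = (p + 3)/(p + 1)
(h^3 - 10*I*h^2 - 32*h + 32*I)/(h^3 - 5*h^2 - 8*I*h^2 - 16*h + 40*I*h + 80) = (h - 2*I)/(h - 5)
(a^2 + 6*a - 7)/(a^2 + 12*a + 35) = (a - 1)/(a + 5)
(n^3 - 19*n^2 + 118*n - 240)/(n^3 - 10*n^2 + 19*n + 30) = (n - 8)/(n + 1)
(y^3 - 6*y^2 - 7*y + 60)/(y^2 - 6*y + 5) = (y^2 - y - 12)/(y - 1)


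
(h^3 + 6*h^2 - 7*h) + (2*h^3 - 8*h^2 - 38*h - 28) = 3*h^3 - 2*h^2 - 45*h - 28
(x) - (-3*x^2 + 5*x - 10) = 3*x^2 - 4*x + 10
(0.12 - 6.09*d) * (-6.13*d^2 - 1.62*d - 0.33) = 37.3317*d^3 + 9.1302*d^2 + 1.8153*d - 0.0396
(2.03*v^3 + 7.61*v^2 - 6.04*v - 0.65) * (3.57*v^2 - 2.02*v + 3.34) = 7.2471*v^5 + 23.0671*v^4 - 30.1548*v^3 + 35.2977*v^2 - 18.8606*v - 2.171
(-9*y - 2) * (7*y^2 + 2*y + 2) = -63*y^3 - 32*y^2 - 22*y - 4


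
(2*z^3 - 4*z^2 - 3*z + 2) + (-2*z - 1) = 2*z^3 - 4*z^2 - 5*z + 1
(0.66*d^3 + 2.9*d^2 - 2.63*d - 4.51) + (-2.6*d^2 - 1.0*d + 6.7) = 0.66*d^3 + 0.3*d^2 - 3.63*d + 2.19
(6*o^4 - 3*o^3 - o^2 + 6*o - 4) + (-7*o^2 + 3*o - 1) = 6*o^4 - 3*o^3 - 8*o^2 + 9*o - 5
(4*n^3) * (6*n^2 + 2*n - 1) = 24*n^5 + 8*n^4 - 4*n^3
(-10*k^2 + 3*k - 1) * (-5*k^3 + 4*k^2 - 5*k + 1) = 50*k^5 - 55*k^4 + 67*k^3 - 29*k^2 + 8*k - 1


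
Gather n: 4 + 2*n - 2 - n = n + 2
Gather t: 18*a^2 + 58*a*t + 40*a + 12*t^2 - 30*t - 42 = 18*a^2 + 40*a + 12*t^2 + t*(58*a - 30) - 42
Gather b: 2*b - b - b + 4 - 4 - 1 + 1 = 0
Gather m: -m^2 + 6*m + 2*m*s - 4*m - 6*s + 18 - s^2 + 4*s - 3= -m^2 + m*(2*s + 2) - s^2 - 2*s + 15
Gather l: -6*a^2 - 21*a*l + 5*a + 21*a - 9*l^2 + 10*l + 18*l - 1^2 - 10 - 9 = -6*a^2 + 26*a - 9*l^2 + l*(28 - 21*a) - 20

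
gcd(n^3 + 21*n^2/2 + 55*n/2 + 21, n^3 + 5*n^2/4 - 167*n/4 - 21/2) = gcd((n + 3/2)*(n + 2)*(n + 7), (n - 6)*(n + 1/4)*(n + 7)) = n + 7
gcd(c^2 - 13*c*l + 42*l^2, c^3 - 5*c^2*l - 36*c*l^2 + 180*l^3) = c - 6*l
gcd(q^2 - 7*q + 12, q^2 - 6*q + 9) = q - 3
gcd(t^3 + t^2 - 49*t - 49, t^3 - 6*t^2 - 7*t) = t^2 - 6*t - 7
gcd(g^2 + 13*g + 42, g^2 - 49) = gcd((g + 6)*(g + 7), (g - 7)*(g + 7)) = g + 7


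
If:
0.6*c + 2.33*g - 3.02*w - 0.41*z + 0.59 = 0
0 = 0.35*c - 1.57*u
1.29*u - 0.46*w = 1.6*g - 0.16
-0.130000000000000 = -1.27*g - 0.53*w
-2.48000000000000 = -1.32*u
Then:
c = 8.43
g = 4.96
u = 1.88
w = -11.65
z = 127.79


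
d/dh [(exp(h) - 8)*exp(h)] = 2*(exp(h) - 4)*exp(h)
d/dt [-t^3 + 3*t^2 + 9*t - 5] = -3*t^2 + 6*t + 9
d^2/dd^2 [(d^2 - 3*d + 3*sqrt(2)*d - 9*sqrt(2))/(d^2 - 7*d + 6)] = 2*(4*d^3 + 3*sqrt(2)*d^3 - 27*sqrt(2)*d^2 - 18*d^2 + 54*d + 135*sqrt(2)*d - 261*sqrt(2) - 90)/(d^6 - 21*d^5 + 165*d^4 - 595*d^3 + 990*d^2 - 756*d + 216)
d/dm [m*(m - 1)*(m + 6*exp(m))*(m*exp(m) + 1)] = m*(m - 1)*(m + 1)*(m + 6*exp(m))*exp(m) + m*(m - 1)*(m*exp(m) + 1)*(6*exp(m) + 1) + m*(m + 6*exp(m))*(m*exp(m) + 1) + (m - 1)*(m + 6*exp(m))*(m*exp(m) + 1)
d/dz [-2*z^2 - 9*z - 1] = -4*z - 9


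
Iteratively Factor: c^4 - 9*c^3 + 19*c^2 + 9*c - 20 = (c + 1)*(c^3 - 10*c^2 + 29*c - 20) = (c - 1)*(c + 1)*(c^2 - 9*c + 20) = (c - 5)*(c - 1)*(c + 1)*(c - 4)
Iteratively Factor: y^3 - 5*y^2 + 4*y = (y)*(y^2 - 5*y + 4) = y*(y - 1)*(y - 4)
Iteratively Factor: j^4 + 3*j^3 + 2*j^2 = (j + 2)*(j^3 + j^2) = j*(j + 2)*(j^2 + j) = j^2*(j + 2)*(j + 1)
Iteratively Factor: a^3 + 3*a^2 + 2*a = (a + 1)*(a^2 + 2*a) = (a + 1)*(a + 2)*(a)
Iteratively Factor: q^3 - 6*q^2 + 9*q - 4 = (q - 4)*(q^2 - 2*q + 1) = (q - 4)*(q - 1)*(q - 1)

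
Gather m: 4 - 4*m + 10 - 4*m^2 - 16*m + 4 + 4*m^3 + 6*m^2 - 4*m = 4*m^3 + 2*m^2 - 24*m + 18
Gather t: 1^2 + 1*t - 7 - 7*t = -6*t - 6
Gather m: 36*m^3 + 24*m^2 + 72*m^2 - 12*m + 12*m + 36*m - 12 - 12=36*m^3 + 96*m^2 + 36*m - 24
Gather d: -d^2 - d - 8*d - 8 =-d^2 - 9*d - 8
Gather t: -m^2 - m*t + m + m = -m^2 - m*t + 2*m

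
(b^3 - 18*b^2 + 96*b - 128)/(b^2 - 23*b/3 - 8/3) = 3*(b^2 - 10*b + 16)/(3*b + 1)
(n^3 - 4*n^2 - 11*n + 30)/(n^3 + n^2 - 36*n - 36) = (n^3 - 4*n^2 - 11*n + 30)/(n^3 + n^2 - 36*n - 36)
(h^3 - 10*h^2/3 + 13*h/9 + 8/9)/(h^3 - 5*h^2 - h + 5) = (9*h^2 - 21*h - 8)/(9*(h^2 - 4*h - 5))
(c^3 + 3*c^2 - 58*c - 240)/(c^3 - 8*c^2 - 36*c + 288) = (c + 5)/(c - 6)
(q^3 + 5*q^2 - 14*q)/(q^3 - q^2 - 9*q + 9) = q*(q^2 + 5*q - 14)/(q^3 - q^2 - 9*q + 9)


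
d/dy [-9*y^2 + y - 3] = 1 - 18*y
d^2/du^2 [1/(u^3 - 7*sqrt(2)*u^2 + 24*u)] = 2*(u*(-3*u + 7*sqrt(2))*(u^2 - 7*sqrt(2)*u + 24) + (3*u^2 - 14*sqrt(2)*u + 24)^2)/(u^3*(u^2 - 7*sqrt(2)*u + 24)^3)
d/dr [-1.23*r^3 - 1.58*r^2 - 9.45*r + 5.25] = -3.69*r^2 - 3.16*r - 9.45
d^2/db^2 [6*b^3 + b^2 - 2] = 36*b + 2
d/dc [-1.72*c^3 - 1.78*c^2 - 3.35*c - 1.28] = -5.16*c^2 - 3.56*c - 3.35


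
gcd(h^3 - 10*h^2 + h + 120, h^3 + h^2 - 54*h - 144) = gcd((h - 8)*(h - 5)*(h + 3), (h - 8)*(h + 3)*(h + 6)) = h^2 - 5*h - 24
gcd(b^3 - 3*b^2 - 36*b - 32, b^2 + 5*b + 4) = b^2 + 5*b + 4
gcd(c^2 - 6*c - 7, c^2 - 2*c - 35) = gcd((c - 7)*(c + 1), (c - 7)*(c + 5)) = c - 7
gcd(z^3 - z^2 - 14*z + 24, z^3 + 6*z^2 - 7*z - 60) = z^2 + z - 12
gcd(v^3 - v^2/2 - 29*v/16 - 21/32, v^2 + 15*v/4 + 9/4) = v + 3/4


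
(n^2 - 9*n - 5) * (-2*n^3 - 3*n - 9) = -2*n^5 + 18*n^4 + 7*n^3 + 18*n^2 + 96*n + 45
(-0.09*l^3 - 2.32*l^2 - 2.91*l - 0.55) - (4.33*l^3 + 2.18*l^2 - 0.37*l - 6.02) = -4.42*l^3 - 4.5*l^2 - 2.54*l + 5.47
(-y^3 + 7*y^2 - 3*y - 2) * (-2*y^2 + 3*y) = 2*y^5 - 17*y^4 + 27*y^3 - 5*y^2 - 6*y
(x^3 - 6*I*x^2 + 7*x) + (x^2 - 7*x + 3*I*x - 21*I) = x^3 + x^2 - 6*I*x^2 + 3*I*x - 21*I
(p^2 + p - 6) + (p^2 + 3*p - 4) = 2*p^2 + 4*p - 10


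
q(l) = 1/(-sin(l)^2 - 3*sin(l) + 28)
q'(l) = (2*sin(l)*cos(l) + 3*cos(l))/(-sin(l)^2 - 3*sin(l) + 28)^2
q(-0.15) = 0.04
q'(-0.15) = 0.00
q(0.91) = 0.04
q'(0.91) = 0.00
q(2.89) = 0.04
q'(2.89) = -0.00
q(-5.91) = 0.04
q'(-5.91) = 0.00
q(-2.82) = 0.03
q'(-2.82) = -0.00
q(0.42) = 0.04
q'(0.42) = 0.00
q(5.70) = 0.03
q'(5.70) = 0.00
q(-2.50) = 0.03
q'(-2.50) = -0.00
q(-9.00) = 0.03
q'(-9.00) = 0.00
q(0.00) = 0.04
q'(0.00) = 0.00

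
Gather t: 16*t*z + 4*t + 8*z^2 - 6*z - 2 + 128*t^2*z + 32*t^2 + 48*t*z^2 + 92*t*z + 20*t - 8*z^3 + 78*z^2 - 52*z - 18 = t^2*(128*z + 32) + t*(48*z^2 + 108*z + 24) - 8*z^3 + 86*z^2 - 58*z - 20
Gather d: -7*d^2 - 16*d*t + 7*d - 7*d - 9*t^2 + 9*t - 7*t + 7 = -7*d^2 - 16*d*t - 9*t^2 + 2*t + 7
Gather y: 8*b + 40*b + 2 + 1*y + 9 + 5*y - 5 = 48*b + 6*y + 6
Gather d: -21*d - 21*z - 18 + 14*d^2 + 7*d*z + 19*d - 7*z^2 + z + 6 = 14*d^2 + d*(7*z - 2) - 7*z^2 - 20*z - 12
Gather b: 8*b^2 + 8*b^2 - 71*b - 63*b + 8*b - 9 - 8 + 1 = 16*b^2 - 126*b - 16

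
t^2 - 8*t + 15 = (t - 5)*(t - 3)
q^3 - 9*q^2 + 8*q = q*(q - 8)*(q - 1)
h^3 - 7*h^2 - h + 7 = (h - 7)*(h - 1)*(h + 1)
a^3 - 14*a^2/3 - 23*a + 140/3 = (a - 7)*(a - 5/3)*(a + 4)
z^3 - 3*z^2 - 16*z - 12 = (z - 6)*(z + 1)*(z + 2)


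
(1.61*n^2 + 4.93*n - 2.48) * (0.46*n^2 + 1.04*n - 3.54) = 0.7406*n^4 + 3.9422*n^3 - 1.713*n^2 - 20.0314*n + 8.7792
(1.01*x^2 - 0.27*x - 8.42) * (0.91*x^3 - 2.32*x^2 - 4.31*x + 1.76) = 0.9191*x^5 - 2.5889*x^4 - 11.3889*x^3 + 22.4757*x^2 + 35.815*x - 14.8192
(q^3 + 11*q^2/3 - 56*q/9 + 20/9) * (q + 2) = q^4 + 17*q^3/3 + 10*q^2/9 - 92*q/9 + 40/9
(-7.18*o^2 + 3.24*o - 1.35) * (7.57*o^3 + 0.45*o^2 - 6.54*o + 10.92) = -54.3526*o^5 + 21.2958*o^4 + 38.1957*o^3 - 100.2027*o^2 + 44.2098*o - 14.742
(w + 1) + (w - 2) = 2*w - 1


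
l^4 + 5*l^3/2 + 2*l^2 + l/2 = l*(l + 1/2)*(l + 1)^2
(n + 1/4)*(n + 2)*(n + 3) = n^3 + 21*n^2/4 + 29*n/4 + 3/2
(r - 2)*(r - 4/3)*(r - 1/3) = r^3 - 11*r^2/3 + 34*r/9 - 8/9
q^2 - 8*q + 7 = (q - 7)*(q - 1)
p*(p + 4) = p^2 + 4*p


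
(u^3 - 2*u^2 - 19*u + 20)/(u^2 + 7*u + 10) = (u^3 - 2*u^2 - 19*u + 20)/(u^2 + 7*u + 10)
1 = 1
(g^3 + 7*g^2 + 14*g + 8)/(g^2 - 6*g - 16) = (g^2 + 5*g + 4)/(g - 8)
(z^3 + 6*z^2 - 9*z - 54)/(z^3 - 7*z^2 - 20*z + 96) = (z^2 + 9*z + 18)/(z^2 - 4*z - 32)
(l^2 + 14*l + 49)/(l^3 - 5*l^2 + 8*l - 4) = (l^2 + 14*l + 49)/(l^3 - 5*l^2 + 8*l - 4)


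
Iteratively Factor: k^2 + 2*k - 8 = (k - 2)*(k + 4)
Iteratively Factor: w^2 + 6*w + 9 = (w + 3)*(w + 3)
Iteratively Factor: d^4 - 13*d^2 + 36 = (d - 2)*(d^3 + 2*d^2 - 9*d - 18) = (d - 2)*(d + 2)*(d^2 - 9) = (d - 2)*(d + 2)*(d + 3)*(d - 3)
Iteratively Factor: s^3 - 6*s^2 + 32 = (s - 4)*(s^2 - 2*s - 8) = (s - 4)*(s + 2)*(s - 4)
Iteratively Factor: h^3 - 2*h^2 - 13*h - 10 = (h + 1)*(h^2 - 3*h - 10) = (h + 1)*(h + 2)*(h - 5)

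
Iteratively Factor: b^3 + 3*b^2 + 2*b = (b + 1)*(b^2 + 2*b) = b*(b + 1)*(b + 2)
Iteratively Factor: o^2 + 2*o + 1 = (o + 1)*(o + 1)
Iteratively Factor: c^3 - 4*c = (c - 2)*(c^2 + 2*c) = c*(c - 2)*(c + 2)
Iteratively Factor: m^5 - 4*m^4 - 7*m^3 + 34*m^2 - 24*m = (m + 3)*(m^4 - 7*m^3 + 14*m^2 - 8*m) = (m - 1)*(m + 3)*(m^3 - 6*m^2 + 8*m) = (m - 4)*(m - 1)*(m + 3)*(m^2 - 2*m) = (m - 4)*(m - 2)*(m - 1)*(m + 3)*(m)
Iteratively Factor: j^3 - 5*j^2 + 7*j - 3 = (j - 3)*(j^2 - 2*j + 1) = (j - 3)*(j - 1)*(j - 1)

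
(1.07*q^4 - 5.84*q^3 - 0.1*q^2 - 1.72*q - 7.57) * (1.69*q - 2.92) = 1.8083*q^5 - 12.994*q^4 + 16.8838*q^3 - 2.6148*q^2 - 7.7709*q + 22.1044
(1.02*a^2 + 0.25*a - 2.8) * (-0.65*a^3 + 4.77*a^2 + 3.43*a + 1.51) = -0.663*a^5 + 4.7029*a^4 + 6.5111*a^3 - 10.9583*a^2 - 9.2265*a - 4.228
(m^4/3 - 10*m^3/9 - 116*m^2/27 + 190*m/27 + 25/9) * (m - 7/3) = m^5/3 - 17*m^4/9 - 46*m^3/27 + 1382*m^2/81 - 1105*m/81 - 175/27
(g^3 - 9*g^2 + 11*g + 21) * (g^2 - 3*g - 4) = g^5 - 12*g^4 + 34*g^3 + 24*g^2 - 107*g - 84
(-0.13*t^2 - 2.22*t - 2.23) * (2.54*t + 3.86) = -0.3302*t^3 - 6.1406*t^2 - 14.2334*t - 8.6078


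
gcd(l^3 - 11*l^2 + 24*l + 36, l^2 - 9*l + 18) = l - 6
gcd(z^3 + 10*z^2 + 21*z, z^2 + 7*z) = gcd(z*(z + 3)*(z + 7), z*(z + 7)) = z^2 + 7*z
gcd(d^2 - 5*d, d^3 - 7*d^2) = d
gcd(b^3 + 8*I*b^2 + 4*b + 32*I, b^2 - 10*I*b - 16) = b - 2*I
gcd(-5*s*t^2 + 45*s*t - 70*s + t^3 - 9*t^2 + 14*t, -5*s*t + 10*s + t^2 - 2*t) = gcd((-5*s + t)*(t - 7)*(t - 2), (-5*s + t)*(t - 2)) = 5*s*t - 10*s - t^2 + 2*t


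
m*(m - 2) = m^2 - 2*m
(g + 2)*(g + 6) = g^2 + 8*g + 12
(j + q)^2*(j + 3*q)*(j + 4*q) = j^4 + 9*j^3*q + 27*j^2*q^2 + 31*j*q^3 + 12*q^4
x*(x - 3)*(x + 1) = x^3 - 2*x^2 - 3*x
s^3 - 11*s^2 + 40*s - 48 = (s - 4)^2*(s - 3)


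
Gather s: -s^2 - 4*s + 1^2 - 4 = -s^2 - 4*s - 3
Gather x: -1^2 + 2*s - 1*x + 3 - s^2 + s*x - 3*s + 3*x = -s^2 - s + x*(s + 2) + 2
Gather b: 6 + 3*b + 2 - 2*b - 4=b + 4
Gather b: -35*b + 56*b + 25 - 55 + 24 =21*b - 6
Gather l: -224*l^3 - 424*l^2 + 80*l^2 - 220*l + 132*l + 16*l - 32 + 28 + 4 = -224*l^3 - 344*l^2 - 72*l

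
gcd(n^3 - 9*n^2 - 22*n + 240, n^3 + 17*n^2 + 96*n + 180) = n + 5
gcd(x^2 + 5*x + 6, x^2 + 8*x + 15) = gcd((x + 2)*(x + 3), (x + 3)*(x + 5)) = x + 3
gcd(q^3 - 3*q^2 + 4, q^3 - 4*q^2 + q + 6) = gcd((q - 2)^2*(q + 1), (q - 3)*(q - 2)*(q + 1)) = q^2 - q - 2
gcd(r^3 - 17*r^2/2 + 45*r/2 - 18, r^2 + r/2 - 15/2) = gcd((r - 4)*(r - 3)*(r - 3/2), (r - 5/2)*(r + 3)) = 1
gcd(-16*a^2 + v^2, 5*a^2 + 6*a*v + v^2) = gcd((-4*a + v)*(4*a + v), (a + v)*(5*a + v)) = 1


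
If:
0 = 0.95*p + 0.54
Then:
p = -0.57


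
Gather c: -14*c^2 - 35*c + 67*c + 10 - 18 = -14*c^2 + 32*c - 8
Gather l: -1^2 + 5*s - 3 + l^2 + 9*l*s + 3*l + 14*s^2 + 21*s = l^2 + l*(9*s + 3) + 14*s^2 + 26*s - 4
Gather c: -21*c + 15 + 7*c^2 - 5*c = 7*c^2 - 26*c + 15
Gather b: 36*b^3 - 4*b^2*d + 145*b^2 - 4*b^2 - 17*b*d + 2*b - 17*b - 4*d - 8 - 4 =36*b^3 + b^2*(141 - 4*d) + b*(-17*d - 15) - 4*d - 12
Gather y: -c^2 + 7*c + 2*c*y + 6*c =-c^2 + 2*c*y + 13*c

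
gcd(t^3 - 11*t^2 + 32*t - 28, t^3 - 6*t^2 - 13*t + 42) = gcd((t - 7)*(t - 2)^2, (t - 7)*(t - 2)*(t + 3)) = t^2 - 9*t + 14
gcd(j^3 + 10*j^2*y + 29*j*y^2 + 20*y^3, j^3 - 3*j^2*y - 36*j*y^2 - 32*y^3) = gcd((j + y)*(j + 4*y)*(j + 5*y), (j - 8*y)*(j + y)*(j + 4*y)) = j^2 + 5*j*y + 4*y^2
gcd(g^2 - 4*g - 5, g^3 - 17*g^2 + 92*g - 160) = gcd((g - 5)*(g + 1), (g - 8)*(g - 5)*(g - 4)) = g - 5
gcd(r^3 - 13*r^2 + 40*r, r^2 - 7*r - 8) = r - 8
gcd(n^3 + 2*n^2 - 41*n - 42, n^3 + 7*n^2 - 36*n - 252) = n^2 + n - 42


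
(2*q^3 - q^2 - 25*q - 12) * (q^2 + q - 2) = 2*q^5 + q^4 - 30*q^3 - 35*q^2 + 38*q + 24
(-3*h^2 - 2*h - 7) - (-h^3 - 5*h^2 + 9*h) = h^3 + 2*h^2 - 11*h - 7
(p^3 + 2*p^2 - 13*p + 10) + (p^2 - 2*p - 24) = p^3 + 3*p^2 - 15*p - 14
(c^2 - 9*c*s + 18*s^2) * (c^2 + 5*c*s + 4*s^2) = c^4 - 4*c^3*s - 23*c^2*s^2 + 54*c*s^3 + 72*s^4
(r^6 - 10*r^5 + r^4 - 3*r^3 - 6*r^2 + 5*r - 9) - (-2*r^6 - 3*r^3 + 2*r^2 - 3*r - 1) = 3*r^6 - 10*r^5 + r^4 - 8*r^2 + 8*r - 8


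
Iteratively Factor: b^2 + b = (b + 1)*(b)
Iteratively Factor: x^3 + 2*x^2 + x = (x)*(x^2 + 2*x + 1) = x*(x + 1)*(x + 1)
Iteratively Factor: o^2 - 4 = (o - 2)*(o + 2)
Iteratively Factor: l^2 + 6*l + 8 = (l + 2)*(l + 4)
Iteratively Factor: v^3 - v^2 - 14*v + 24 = (v - 2)*(v^2 + v - 12) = (v - 2)*(v + 4)*(v - 3)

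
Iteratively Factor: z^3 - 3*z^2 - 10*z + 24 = (z + 3)*(z^2 - 6*z + 8) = (z - 4)*(z + 3)*(z - 2)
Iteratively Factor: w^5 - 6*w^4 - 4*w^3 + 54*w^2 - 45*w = (w - 3)*(w^4 - 3*w^3 - 13*w^2 + 15*w) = (w - 3)*(w - 1)*(w^3 - 2*w^2 - 15*w) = w*(w - 3)*(w - 1)*(w^2 - 2*w - 15) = w*(w - 5)*(w - 3)*(w - 1)*(w + 3)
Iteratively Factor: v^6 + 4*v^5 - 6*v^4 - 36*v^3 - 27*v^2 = (v + 1)*(v^5 + 3*v^4 - 9*v^3 - 27*v^2) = (v + 1)*(v + 3)*(v^4 - 9*v^2) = v*(v + 1)*(v + 3)*(v^3 - 9*v) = v^2*(v + 1)*(v + 3)*(v^2 - 9) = v^2*(v - 3)*(v + 1)*(v + 3)*(v + 3)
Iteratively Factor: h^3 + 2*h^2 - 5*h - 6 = (h - 2)*(h^2 + 4*h + 3) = (h - 2)*(h + 3)*(h + 1)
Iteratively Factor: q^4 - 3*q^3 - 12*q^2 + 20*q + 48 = (q + 2)*(q^3 - 5*q^2 - 2*q + 24) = (q + 2)^2*(q^2 - 7*q + 12) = (q - 3)*(q + 2)^2*(q - 4)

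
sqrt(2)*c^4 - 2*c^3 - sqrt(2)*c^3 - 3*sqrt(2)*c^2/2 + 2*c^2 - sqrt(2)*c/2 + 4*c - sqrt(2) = (c - 2)*(c - sqrt(2)/2)^2*(sqrt(2)*c + sqrt(2))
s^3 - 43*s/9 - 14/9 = (s - 7/3)*(s + 1/3)*(s + 2)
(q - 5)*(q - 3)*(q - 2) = q^3 - 10*q^2 + 31*q - 30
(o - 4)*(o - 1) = o^2 - 5*o + 4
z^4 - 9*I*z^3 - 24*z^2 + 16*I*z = z*(z - 4*I)^2*(z - I)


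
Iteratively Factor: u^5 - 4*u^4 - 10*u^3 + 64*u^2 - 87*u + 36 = (u + 4)*(u^4 - 8*u^3 + 22*u^2 - 24*u + 9) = (u - 3)*(u + 4)*(u^3 - 5*u^2 + 7*u - 3) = (u - 3)*(u - 1)*(u + 4)*(u^2 - 4*u + 3) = (u - 3)*(u - 1)^2*(u + 4)*(u - 3)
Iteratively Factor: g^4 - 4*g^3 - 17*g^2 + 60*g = (g)*(g^3 - 4*g^2 - 17*g + 60) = g*(g - 3)*(g^2 - g - 20) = g*(g - 3)*(g + 4)*(g - 5)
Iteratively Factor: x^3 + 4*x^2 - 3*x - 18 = (x + 3)*(x^2 + x - 6) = (x + 3)^2*(x - 2)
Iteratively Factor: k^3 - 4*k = (k + 2)*(k^2 - 2*k) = k*(k + 2)*(k - 2)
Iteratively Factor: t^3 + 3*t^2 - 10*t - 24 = (t + 2)*(t^2 + t - 12) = (t - 3)*(t + 2)*(t + 4)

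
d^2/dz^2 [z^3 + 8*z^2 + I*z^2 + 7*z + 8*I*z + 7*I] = 6*z + 16 + 2*I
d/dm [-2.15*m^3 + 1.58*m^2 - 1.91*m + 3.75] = -6.45*m^2 + 3.16*m - 1.91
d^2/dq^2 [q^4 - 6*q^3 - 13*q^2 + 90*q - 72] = 12*q^2 - 36*q - 26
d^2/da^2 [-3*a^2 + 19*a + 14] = -6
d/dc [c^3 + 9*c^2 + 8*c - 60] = 3*c^2 + 18*c + 8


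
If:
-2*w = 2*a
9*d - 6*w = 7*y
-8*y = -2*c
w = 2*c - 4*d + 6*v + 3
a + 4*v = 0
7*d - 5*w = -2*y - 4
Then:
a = -50/261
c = -184/87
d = -74/261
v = 25/522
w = 50/261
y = -46/87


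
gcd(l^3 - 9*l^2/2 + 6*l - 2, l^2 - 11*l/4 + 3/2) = l - 2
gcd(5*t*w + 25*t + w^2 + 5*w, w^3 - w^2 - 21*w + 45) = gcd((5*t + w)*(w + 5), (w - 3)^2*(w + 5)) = w + 5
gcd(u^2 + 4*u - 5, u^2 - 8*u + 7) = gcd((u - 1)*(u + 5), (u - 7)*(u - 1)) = u - 1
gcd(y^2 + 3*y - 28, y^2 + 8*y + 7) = y + 7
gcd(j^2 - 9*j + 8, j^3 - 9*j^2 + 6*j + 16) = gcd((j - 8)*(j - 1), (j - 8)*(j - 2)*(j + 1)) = j - 8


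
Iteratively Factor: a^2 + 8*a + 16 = (a + 4)*(a + 4)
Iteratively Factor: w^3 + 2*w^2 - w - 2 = (w + 2)*(w^2 - 1) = (w - 1)*(w + 2)*(w + 1)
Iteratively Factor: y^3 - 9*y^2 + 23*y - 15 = (y - 3)*(y^2 - 6*y + 5) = (y - 5)*(y - 3)*(y - 1)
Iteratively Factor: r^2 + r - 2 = (r - 1)*(r + 2)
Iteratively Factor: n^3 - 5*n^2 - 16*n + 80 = (n - 4)*(n^2 - n - 20) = (n - 4)*(n + 4)*(n - 5)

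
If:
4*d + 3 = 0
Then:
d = -3/4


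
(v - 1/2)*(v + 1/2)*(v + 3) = v^3 + 3*v^2 - v/4 - 3/4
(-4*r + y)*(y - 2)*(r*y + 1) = -4*r^2*y^2 + 8*r^2*y + r*y^3 - 2*r*y^2 - 4*r*y + 8*r + y^2 - 2*y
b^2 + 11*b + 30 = (b + 5)*(b + 6)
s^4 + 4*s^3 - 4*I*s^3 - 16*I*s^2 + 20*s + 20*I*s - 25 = (s + 5)*(s - 5*I)*(-I*s + 1)*(I*s - I)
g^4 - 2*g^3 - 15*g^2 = g^2*(g - 5)*(g + 3)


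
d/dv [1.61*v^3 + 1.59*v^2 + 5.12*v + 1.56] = 4.83*v^2 + 3.18*v + 5.12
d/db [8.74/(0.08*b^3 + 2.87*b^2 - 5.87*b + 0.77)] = (-2.0976*b^2 - 50.1676*b + 51.3038)/(0.08*b^3 + 2.87*b^2 - 5.87*b + 0.77)^2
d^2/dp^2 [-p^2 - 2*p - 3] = -2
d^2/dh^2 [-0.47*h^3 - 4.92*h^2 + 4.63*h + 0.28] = -2.82*h - 9.84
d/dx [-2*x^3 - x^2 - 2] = 2*x*(-3*x - 1)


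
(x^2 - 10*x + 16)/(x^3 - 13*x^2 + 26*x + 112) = (x - 2)/(x^2 - 5*x - 14)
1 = 1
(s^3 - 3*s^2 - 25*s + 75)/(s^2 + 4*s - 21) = (s^2 - 25)/(s + 7)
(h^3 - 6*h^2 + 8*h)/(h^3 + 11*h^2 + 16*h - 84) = h*(h - 4)/(h^2 + 13*h + 42)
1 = 1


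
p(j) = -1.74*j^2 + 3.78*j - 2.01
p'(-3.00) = 14.22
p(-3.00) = -29.01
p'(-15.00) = 55.98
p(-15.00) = -450.21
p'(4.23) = -10.94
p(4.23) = -17.15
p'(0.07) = 3.54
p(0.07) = -1.75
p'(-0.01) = 3.81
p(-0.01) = -2.05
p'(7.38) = -21.90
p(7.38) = -68.88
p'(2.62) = -5.34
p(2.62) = -4.05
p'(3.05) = -6.83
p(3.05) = -6.67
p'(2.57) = -5.16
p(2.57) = -3.79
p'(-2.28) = 11.71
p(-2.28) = -19.67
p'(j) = 3.78 - 3.48*j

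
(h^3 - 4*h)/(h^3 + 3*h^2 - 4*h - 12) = h/(h + 3)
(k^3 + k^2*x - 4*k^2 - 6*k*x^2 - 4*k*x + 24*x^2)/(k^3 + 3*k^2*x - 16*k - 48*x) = (k - 2*x)/(k + 4)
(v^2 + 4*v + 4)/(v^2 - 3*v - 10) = (v + 2)/(v - 5)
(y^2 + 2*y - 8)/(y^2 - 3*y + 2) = (y + 4)/(y - 1)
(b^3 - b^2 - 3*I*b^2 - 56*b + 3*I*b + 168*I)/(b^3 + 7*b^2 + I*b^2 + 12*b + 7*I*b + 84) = (b - 8)/(b + 4*I)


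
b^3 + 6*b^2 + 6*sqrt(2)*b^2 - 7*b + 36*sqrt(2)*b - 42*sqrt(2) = (b - 1)*(b + 7)*(b + 6*sqrt(2))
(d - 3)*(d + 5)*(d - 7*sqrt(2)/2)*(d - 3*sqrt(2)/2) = d^4 - 5*sqrt(2)*d^3 + 2*d^3 - 10*sqrt(2)*d^2 - 9*d^2/2 + 21*d + 75*sqrt(2)*d - 315/2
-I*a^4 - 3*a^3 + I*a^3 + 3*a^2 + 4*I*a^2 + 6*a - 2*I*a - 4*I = (a - 2)*(a - 2*I)*(a - I)*(-I*a - I)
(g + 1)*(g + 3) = g^2 + 4*g + 3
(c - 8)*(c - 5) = c^2 - 13*c + 40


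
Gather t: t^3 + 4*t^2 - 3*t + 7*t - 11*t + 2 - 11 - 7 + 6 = t^3 + 4*t^2 - 7*t - 10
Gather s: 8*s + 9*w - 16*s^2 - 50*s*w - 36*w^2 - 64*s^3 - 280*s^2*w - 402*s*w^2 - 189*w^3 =-64*s^3 + s^2*(-280*w - 16) + s*(-402*w^2 - 50*w + 8) - 189*w^3 - 36*w^2 + 9*w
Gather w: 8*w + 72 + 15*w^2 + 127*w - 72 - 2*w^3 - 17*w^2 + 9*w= -2*w^3 - 2*w^2 + 144*w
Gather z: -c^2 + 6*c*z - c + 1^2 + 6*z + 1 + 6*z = -c^2 - c + z*(6*c + 12) + 2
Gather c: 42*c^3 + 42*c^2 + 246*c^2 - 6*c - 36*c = 42*c^3 + 288*c^2 - 42*c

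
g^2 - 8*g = g*(g - 8)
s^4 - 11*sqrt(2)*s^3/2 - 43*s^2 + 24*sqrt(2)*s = s*(s - 8*sqrt(2))*(s - sqrt(2)/2)*(s + 3*sqrt(2))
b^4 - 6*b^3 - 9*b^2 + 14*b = b*(b - 7)*(b - 1)*(b + 2)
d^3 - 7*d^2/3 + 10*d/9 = d*(d - 5/3)*(d - 2/3)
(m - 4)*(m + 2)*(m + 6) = m^3 + 4*m^2 - 20*m - 48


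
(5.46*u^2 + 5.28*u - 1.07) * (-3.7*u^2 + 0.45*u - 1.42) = -20.202*u^4 - 17.079*u^3 - 1.4182*u^2 - 7.9791*u + 1.5194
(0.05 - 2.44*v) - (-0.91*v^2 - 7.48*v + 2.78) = 0.91*v^2 + 5.04*v - 2.73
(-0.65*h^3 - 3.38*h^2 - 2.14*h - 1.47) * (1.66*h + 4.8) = -1.079*h^4 - 8.7308*h^3 - 19.7764*h^2 - 12.7122*h - 7.056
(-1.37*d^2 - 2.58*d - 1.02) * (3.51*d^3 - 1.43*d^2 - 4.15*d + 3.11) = -4.8087*d^5 - 7.0967*d^4 + 5.7947*d^3 + 7.9049*d^2 - 3.7908*d - 3.1722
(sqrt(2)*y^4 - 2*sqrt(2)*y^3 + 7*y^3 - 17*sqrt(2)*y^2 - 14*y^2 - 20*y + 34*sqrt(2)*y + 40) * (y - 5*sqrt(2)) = sqrt(2)*y^5 - 3*y^4 - 2*sqrt(2)*y^4 - 52*sqrt(2)*y^3 + 6*y^3 + 104*sqrt(2)*y^2 + 150*y^2 - 300*y + 100*sqrt(2)*y - 200*sqrt(2)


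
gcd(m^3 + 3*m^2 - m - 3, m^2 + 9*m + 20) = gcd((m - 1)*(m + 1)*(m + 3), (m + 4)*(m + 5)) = 1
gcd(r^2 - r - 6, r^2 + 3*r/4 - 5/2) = r + 2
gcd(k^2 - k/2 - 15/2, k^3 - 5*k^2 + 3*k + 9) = k - 3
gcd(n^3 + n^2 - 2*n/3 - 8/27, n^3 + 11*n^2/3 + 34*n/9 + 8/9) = n^2 + 5*n/3 + 4/9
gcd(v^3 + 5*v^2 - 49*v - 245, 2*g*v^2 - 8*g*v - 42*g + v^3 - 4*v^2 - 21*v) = v - 7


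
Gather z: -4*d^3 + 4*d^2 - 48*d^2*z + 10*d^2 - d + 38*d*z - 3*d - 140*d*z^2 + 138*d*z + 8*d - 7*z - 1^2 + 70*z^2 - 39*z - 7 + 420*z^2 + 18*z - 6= -4*d^3 + 14*d^2 + 4*d + z^2*(490 - 140*d) + z*(-48*d^2 + 176*d - 28) - 14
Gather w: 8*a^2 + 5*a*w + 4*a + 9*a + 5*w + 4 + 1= 8*a^2 + 13*a + w*(5*a + 5) + 5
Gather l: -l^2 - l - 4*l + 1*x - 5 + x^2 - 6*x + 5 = -l^2 - 5*l + x^2 - 5*x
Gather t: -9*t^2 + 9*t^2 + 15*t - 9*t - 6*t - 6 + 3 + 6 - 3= 0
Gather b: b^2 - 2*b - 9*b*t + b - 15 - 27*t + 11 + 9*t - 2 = b^2 + b*(-9*t - 1) - 18*t - 6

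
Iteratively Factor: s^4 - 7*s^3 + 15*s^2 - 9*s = (s - 3)*(s^3 - 4*s^2 + 3*s) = s*(s - 3)*(s^2 - 4*s + 3) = s*(s - 3)*(s - 1)*(s - 3)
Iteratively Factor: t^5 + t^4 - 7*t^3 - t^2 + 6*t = (t)*(t^4 + t^3 - 7*t^2 - t + 6) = t*(t + 1)*(t^3 - 7*t + 6) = t*(t - 2)*(t + 1)*(t^2 + 2*t - 3) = t*(t - 2)*(t + 1)*(t + 3)*(t - 1)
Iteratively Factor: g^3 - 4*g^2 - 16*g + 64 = (g - 4)*(g^2 - 16) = (g - 4)^2*(g + 4)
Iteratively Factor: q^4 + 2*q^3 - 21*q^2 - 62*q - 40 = (q + 4)*(q^3 - 2*q^2 - 13*q - 10) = (q + 2)*(q + 4)*(q^2 - 4*q - 5) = (q + 1)*(q + 2)*(q + 4)*(q - 5)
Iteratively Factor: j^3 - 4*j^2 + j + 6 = (j - 3)*(j^2 - j - 2) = (j - 3)*(j + 1)*(j - 2)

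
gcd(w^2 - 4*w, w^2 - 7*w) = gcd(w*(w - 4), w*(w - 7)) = w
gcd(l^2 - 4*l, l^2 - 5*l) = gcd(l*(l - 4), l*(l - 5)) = l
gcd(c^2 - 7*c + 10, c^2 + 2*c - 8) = c - 2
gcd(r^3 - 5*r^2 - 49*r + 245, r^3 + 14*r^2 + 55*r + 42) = r + 7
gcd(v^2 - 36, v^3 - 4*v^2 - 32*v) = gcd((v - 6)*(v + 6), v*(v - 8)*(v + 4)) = 1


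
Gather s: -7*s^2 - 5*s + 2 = -7*s^2 - 5*s + 2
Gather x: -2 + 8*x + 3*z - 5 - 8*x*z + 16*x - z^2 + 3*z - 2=x*(24 - 8*z) - z^2 + 6*z - 9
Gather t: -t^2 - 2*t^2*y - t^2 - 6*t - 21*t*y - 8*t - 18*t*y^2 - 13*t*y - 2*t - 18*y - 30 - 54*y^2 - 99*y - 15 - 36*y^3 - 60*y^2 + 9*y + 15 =t^2*(-2*y - 2) + t*(-18*y^2 - 34*y - 16) - 36*y^3 - 114*y^2 - 108*y - 30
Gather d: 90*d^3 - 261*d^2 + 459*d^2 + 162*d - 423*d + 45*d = 90*d^3 + 198*d^2 - 216*d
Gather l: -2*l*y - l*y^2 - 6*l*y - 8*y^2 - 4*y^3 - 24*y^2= l*(-y^2 - 8*y) - 4*y^3 - 32*y^2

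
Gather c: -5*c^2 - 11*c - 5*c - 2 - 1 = -5*c^2 - 16*c - 3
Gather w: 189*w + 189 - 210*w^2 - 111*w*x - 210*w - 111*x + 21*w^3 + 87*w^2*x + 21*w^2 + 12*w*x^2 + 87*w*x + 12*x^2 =21*w^3 + w^2*(87*x - 189) + w*(12*x^2 - 24*x - 21) + 12*x^2 - 111*x + 189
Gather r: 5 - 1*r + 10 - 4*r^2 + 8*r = -4*r^2 + 7*r + 15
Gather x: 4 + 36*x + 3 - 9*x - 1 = 27*x + 6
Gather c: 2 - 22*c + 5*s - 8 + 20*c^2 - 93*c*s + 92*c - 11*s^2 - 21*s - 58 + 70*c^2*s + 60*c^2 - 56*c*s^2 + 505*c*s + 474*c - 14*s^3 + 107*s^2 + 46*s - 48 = c^2*(70*s + 80) + c*(-56*s^2 + 412*s + 544) - 14*s^3 + 96*s^2 + 30*s - 112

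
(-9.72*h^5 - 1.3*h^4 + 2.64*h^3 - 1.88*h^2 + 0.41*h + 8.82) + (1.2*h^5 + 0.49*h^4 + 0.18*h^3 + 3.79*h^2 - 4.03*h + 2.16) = -8.52*h^5 - 0.81*h^4 + 2.82*h^3 + 1.91*h^2 - 3.62*h + 10.98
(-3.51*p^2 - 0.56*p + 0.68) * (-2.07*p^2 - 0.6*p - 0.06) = 7.2657*p^4 + 3.2652*p^3 - 0.861*p^2 - 0.3744*p - 0.0408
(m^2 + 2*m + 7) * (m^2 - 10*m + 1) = m^4 - 8*m^3 - 12*m^2 - 68*m + 7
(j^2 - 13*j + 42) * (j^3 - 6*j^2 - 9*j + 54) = j^5 - 19*j^4 + 111*j^3 - 81*j^2 - 1080*j + 2268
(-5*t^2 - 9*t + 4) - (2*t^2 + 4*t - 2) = -7*t^2 - 13*t + 6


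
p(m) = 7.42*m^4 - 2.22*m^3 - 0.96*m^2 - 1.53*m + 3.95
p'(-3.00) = -857.07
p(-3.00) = 660.86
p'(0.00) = -1.53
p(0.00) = 3.95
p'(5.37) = 4392.18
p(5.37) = 5794.50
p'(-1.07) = -43.46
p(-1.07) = 16.93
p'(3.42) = 1101.26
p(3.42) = 913.78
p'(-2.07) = -289.35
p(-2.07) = 158.93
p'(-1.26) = -69.06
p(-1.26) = 27.50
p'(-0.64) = -10.81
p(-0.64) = 6.36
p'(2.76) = 566.45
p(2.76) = 376.31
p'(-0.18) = -1.57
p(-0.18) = 4.22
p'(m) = 29.68*m^3 - 6.66*m^2 - 1.92*m - 1.53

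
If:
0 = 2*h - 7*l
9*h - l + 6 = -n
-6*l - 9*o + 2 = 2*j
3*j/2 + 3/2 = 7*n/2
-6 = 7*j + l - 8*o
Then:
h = -24087/33391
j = -11096/33391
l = -6882/33391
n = 9555/33391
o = 14474/33391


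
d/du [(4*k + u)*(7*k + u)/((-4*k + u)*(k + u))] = 2*k*(20*k^2 - 32*k*u - 7*u^2)/(16*k^4 + 24*k^3*u + k^2*u^2 - 6*k*u^3 + u^4)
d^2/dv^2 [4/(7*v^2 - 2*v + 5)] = 8*(-49*v^2 + 14*v + 4*(7*v - 1)^2 - 35)/(7*v^2 - 2*v + 5)^3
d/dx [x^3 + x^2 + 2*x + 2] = 3*x^2 + 2*x + 2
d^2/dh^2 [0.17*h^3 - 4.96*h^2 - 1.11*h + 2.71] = 1.02*h - 9.92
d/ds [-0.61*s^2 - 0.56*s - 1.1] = -1.22*s - 0.56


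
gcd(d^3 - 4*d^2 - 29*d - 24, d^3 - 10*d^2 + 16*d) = d - 8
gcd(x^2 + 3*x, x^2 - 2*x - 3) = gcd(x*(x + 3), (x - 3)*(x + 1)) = 1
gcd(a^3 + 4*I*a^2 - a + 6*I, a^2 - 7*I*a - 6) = a - I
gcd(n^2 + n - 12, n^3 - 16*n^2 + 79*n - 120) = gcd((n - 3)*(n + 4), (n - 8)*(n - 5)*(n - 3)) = n - 3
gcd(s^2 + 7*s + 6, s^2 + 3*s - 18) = s + 6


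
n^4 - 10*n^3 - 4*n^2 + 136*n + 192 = (n - 8)*(n - 6)*(n + 2)^2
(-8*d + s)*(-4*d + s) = 32*d^2 - 12*d*s + s^2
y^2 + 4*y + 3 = (y + 1)*(y + 3)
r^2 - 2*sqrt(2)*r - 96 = (r - 8*sqrt(2))*(r + 6*sqrt(2))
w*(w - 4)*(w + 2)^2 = w^4 - 12*w^2 - 16*w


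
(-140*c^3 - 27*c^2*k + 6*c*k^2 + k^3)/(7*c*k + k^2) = -20*c^2/k - c + k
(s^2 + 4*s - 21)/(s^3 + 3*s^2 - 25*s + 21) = 1/(s - 1)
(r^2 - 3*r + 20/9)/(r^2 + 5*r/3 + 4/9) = (9*r^2 - 27*r + 20)/(9*r^2 + 15*r + 4)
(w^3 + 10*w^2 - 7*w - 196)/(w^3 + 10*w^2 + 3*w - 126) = (w^2 + 3*w - 28)/(w^2 + 3*w - 18)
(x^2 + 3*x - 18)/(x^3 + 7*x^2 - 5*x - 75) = (x + 6)/(x^2 + 10*x + 25)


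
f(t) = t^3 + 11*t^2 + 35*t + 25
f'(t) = 3*t^2 + 22*t + 35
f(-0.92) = 1.33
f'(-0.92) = 17.30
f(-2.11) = -9.27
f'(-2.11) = 1.94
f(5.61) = 744.10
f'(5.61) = 252.84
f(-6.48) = -12.00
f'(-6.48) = 18.41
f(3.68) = 352.60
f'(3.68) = 156.59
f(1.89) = 137.19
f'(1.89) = 87.30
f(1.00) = 72.00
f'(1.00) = 60.00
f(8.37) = 1674.95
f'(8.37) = 429.31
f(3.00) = 256.00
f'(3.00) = 128.00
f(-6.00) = -5.00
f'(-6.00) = 11.00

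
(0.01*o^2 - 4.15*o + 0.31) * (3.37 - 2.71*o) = -0.0271*o^3 + 11.2802*o^2 - 14.8256*o + 1.0447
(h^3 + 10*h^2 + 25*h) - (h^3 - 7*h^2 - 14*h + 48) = 17*h^2 + 39*h - 48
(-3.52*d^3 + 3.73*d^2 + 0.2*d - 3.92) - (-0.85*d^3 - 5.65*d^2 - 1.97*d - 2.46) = -2.67*d^3 + 9.38*d^2 + 2.17*d - 1.46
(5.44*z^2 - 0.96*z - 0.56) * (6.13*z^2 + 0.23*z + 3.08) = 33.3472*z^4 - 4.6336*z^3 + 13.1016*z^2 - 3.0856*z - 1.7248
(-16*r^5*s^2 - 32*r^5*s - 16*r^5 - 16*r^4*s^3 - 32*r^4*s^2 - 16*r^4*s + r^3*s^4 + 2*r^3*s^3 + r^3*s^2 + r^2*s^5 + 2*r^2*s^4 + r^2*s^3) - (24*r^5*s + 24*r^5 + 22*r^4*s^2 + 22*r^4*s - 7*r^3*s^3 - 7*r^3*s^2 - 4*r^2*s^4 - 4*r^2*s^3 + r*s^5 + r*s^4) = -16*r^5*s^2 - 56*r^5*s - 40*r^5 - 16*r^4*s^3 - 54*r^4*s^2 - 38*r^4*s + r^3*s^4 + 9*r^3*s^3 + 8*r^3*s^2 + r^2*s^5 + 6*r^2*s^4 + 5*r^2*s^3 - r*s^5 - r*s^4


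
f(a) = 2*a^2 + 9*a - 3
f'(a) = 4*a + 9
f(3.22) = 46.72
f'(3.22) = 21.88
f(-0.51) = -7.07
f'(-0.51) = 6.96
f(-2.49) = -13.01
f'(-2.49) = -0.96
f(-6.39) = 21.15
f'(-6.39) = -16.56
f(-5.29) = 5.36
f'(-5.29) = -12.16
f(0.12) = -1.89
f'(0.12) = 9.48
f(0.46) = 1.56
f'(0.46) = 10.84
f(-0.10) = -3.88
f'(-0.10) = 8.60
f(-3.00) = -12.00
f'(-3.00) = -3.00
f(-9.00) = 78.00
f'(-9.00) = -27.00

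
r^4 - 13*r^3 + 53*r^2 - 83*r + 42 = (r - 7)*(r - 3)*(r - 2)*(r - 1)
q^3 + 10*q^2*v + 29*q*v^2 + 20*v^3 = (q + v)*(q + 4*v)*(q + 5*v)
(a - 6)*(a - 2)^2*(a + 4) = a^4 - 6*a^3 - 12*a^2 + 88*a - 96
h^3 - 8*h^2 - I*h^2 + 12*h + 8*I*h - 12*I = (h - 6)*(h - 2)*(h - I)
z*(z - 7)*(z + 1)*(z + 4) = z^4 - 2*z^3 - 31*z^2 - 28*z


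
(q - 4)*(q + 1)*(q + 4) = q^3 + q^2 - 16*q - 16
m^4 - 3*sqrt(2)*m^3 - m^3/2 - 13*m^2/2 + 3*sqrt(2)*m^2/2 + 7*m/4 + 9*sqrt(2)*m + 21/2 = (m - 2)*(m + 3/2)*(m - 7*sqrt(2)/2)*(m + sqrt(2)/2)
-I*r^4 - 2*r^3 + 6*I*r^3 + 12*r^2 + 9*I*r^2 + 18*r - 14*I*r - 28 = (r - 7)*(r + 2)*(r - 2*I)*(-I*r + I)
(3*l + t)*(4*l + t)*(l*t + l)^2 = 12*l^4*t^2 + 24*l^4*t + 12*l^4 + 7*l^3*t^3 + 14*l^3*t^2 + 7*l^3*t + l^2*t^4 + 2*l^2*t^3 + l^2*t^2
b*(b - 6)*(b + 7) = b^3 + b^2 - 42*b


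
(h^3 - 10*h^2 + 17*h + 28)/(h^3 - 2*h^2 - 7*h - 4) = (h - 7)/(h + 1)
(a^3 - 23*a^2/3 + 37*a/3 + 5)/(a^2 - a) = (3*a^3 - 23*a^2 + 37*a + 15)/(3*a*(a - 1))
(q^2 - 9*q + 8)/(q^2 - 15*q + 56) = (q - 1)/(q - 7)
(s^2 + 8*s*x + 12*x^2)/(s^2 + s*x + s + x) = (s^2 + 8*s*x + 12*x^2)/(s^2 + s*x + s + x)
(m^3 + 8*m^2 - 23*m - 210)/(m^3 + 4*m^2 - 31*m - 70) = (m + 6)/(m + 2)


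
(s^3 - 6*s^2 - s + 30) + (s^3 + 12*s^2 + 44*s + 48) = 2*s^3 + 6*s^2 + 43*s + 78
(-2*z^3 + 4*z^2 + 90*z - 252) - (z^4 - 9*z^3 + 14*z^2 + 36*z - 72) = -z^4 + 7*z^3 - 10*z^2 + 54*z - 180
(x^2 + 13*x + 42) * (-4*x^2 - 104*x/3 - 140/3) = -4*x^4 - 260*x^3/3 - 1996*x^2/3 - 6188*x/3 - 1960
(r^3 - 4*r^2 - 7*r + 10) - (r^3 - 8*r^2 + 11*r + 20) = 4*r^2 - 18*r - 10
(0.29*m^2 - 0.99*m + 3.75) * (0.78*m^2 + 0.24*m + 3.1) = 0.2262*m^4 - 0.7026*m^3 + 3.5864*m^2 - 2.169*m + 11.625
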